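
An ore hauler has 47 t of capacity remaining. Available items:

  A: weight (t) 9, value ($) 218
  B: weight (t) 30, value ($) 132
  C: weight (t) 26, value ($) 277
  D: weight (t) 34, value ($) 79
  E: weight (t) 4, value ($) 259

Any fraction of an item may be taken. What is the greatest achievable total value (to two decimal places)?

Sort by value per unit weight and fill in that order.
Ratios (sorted): E 64.75, A 24.22, C 10.65, B 4.40, D 2.32
take E (4 @ 259); take A (9 @ 218); take C (26 @ 277); take 8/30 of B → 35.20. Capacity used 47/47.
Total value = 789.20

789.20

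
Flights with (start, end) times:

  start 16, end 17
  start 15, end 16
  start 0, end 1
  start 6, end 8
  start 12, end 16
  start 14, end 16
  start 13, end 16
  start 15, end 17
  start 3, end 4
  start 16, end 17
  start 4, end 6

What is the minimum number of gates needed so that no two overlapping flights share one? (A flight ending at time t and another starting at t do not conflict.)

5

starts: [0, 3, 4, 6, 12, 13, 14, 15, 15, 16, 16]
ends:   [1, 4, 6, 8, 16, 16, 16, 16, 17, 17, 17]
s0→1 e1→0 s3→1 e4→0 s4→1 e6→0 s6→1 e8→0 s12→1 s13→2 s14→3 s15→4 s15→5  — peak 5.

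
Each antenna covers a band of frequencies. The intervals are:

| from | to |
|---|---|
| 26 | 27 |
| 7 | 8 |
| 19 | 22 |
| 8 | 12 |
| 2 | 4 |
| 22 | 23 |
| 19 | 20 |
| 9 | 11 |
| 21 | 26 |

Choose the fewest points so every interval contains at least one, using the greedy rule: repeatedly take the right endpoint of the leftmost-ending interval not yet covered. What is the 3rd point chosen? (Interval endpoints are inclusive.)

11

Sort by right endpoint; whenever an interval is uncovered, place a point at its right end.
By right end: [2,4]  [7,8]  [9,11]  [8,12]  [19,20]  [19,22]  [22,23]  [21,26]  [26,27]
[2,4] uncovered → point at 4; [7,8] uncovered → point at 8; [9,11] uncovered → point at 11; [19,20] uncovered → point at 20; [22,23] uncovered → point at 23; [26,27] uncovered → point at 27.
Points: 4, 8, 11, 20, 23, 27 (6 total).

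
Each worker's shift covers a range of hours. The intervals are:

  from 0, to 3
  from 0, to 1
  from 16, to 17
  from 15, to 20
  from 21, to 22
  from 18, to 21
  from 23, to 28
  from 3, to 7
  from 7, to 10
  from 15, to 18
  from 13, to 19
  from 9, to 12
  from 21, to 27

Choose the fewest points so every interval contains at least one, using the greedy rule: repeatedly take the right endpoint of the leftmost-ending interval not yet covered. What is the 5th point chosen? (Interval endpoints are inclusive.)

Sort by right endpoint; whenever an interval is uncovered, place a point at its right end.
By right end: [0,1]  [0,3]  [3,7]  [7,10]  [9,12]  [16,17]  [15,18]  [13,19]  [15,20]  [18,21]  [21,22]  [21,27]  [23,28]
[0,1] uncovered → point at 1; [3,7] uncovered → point at 7; [9,12] uncovered → point at 12; [16,17] uncovered → point at 17; [18,21] uncovered → point at 21; [23,28] uncovered → point at 28.
Points: 1, 7, 12, 17, 21, 28 (6 total).

21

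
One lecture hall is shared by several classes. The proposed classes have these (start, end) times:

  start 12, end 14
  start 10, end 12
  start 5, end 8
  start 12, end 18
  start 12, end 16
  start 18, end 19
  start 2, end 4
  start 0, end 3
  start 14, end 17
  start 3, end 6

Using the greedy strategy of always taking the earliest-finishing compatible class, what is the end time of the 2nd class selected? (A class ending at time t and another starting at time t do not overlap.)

Sort by end time and greedily take each interval whose start is ≥ the last chosen end.
By end time: (0,3), (2,4), (3,6), (5,8), (10,12), (12,14), (12,16), (14,17), (12,18), (18,19).
Pick (0,3); next start ≥ 3 → (3,6); next start ≥ 6 → (10,12); next start ≥ 12 → (12,14); next start ≥ 14 → (14,17); next start ≥ 17 → (18,19).
Selected: (0,3) (3,6) (10,12) (12,14) (14,17) (18,19)

6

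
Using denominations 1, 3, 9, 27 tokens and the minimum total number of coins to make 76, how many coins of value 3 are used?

Use the largest denomination that fits, subtract, and repeat.
76 − 2×27→22 − 2×9→4 − 1×3→1 − 1×1→0
Count of 3: 1

1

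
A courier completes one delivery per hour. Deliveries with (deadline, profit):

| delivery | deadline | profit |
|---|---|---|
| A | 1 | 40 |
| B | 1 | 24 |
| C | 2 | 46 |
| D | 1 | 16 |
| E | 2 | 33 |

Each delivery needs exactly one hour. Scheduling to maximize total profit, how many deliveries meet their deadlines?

Take jobs in profit order; each goes to the latest open slot no later than its deadline.
Profit order: C=46 A=40 E=33 B=24 D=16
Assign: C→slot 2, A→slot 1, E skipped, B skipped, D skipped.
Slots: [1:A] [2:C]
2 of 5 scheduled.

2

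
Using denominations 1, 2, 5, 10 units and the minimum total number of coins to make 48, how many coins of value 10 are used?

48 = 4×10 + 1×5 + 1×2 + 1×1
Count of 10: 4

4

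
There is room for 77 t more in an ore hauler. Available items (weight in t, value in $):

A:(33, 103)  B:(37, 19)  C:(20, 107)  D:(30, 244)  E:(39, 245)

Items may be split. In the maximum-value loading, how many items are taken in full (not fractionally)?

Sort by value per unit weight and fill in that order.
Order: D (244/30=8.13) > E (245/39=6.28) > C (107/20=5.35) > A (103/33=3.12) > B (19/37=0.51)
Fill: take D (30 @ 244) → take E (39 @ 245) → take 8/20 of C → 42.80; 77/77 used.
2 item(s) taken whole; one partial (take 8/20 of C).

2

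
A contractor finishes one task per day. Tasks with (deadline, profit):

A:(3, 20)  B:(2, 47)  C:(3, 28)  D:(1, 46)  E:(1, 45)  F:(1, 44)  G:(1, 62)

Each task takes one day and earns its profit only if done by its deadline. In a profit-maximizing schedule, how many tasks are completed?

3

Sort by profit descending; place each in the latest free slot ≤ its deadline.
By profit: G(d1,62), B(d2,47), D(d1,46), E(d1,45), F(d1,44), C(d3,28), A(d3,20)
G→slot 1; B→slot 2; D skipped; E skipped; F skipped; C→slot 3; A skipped.
3 of 7 scheduled.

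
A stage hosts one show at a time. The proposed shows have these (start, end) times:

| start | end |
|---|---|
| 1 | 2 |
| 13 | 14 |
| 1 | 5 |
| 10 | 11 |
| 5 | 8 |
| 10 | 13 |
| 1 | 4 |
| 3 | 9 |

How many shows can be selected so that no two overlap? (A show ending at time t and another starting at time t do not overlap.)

4

Greedy by earliest finish: after sorting by end time, pick each interval compatible with the last pick.
By end time: (1,2), (1,4), (1,5), (5,8), (3,9), (10,11), (10,13), (13,14).
Pick (1,2); next start ≥ 2 → (5,8); next start ≥ 8 → (10,11); next start ≥ 11 → (13,14).
Selected 4 shows.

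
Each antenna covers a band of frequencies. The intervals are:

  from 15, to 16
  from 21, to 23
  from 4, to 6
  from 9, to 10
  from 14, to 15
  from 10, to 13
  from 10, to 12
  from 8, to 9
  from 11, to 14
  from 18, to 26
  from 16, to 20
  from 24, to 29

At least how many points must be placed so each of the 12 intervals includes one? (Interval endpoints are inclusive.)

Process intervals by earliest right end; each time one isn't hit yet, stab at its right endpoint.
Sorted: [4,6] [8,9] [9,10] [10,12] [10,13] [11,14] [14,15] [15,16] [16,20] [21,23] [18,26] [24,29]
{[4,6]} hit by 6; {[8,9],[9,10]} hit by 9; {[10,12],[10,13],[11,14]} hit by 12; {[14,15],[15,16]} hit by 15; {[16,20]} hit by 20; {[21,23],[18,26]} hit by 23; {[24,29]} hit by 29.
Points: 6, 9, 12, 15, 20, 23, 29 (7 total).

7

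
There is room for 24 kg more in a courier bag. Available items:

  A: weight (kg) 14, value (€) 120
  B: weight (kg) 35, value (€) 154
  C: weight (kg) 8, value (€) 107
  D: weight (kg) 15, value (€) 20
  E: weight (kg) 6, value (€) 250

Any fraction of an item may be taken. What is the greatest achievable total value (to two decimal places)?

Ratios (sorted): E 41.67, C 13.38, A 8.57, B 4.40, D 1.33
take E (6 @ 250); take C (8 @ 107); take 10/14 of A → 85.71. Capacity used 24/24.
Total value = 442.71

442.71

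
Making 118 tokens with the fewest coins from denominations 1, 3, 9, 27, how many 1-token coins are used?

Use the largest denomination that fits, subtract, and repeat.
118 − 4×27→10 − 1×9→1 − 1×1→0
Count of 1: 1

1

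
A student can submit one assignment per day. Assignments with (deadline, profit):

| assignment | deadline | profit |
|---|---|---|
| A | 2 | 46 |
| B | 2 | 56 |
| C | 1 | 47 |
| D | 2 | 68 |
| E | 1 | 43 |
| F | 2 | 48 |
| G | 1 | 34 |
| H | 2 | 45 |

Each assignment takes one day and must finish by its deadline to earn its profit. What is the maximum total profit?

124

Take jobs in profit order; each goes to the latest open slot no later than its deadline.
By profit: D(d2,68), B(d2,56), F(d2,48), C(d1,47), A(d2,46), H(d2,45), E(d1,43), G(d1,34)
D→slot 2; B→slot 1; F skipped; C skipped; A skipped; H skipped; E skipped; G skipped.
Profit = 56 + 68 = 124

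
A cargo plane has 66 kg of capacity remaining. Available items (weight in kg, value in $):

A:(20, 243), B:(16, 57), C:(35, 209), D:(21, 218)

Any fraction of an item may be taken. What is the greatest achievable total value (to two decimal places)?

Greedy by value/weight ratio, highest first.
Order: A (243/20=12.15) > D (218/21=10.38) > C (209/35=5.97) > B (57/16=3.56)
Fill: take A (20 @ 243) → take D (21 @ 218) → take 25/35 of C → 149.29; 66/66 used.
Total value = 610.29

610.29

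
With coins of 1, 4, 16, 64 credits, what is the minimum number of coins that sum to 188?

Greedy: take as many of the largest coin as possible, then repeat with the remainder.
188 = 2×64 + 3×16 + 3×4
Total coins = 2 + 3 + 3 = 8

8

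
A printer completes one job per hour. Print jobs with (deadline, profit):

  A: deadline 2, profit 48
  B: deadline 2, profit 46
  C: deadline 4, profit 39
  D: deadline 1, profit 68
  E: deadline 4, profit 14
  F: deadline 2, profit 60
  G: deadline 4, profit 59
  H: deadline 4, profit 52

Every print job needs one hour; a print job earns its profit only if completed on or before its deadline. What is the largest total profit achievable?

239

Sort by profit descending; place each in the latest free slot ≤ its deadline.
By profit: D(d1,68), F(d2,60), G(d4,59), H(d4,52), A(d2,48), B(d2,46), C(d4,39), E(d4,14)
D→slot 1; F→slot 2; G→slot 4; H→slot 3; A skipped; B skipped; C skipped; E skipped.
Profit = 68 + 60 + 52 + 59 = 239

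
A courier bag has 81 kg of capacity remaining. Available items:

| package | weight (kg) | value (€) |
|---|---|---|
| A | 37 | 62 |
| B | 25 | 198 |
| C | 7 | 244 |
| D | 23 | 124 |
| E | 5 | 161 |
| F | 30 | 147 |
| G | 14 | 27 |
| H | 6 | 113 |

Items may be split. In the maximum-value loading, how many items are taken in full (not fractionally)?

Sort by value per unit weight and fill in that order.
Ratios (sorted): C 34.86, E 32.20, H 18.83, B 7.92, D 5.39, F 4.90, G 1.93, A 1.68
take C (7 @ 244); take E (5 @ 161); take H (6 @ 113); take B (25 @ 198); take D (23 @ 124); take 15/30 of F → 73.50. Capacity used 81/81.
5 item(s) taken whole; one partial (take 15/30 of F).

5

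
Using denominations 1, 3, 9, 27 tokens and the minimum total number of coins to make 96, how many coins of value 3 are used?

2

Use the largest denomination that fits, subtract, and repeat.
96 − 3×27→15 − 1×9→6 − 2×3→0
Count of 3: 2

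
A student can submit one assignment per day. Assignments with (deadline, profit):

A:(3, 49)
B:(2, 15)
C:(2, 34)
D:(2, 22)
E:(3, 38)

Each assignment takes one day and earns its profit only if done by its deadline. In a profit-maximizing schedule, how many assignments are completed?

Sort by profit descending; place each in the latest free slot ≤ its deadline.
By profit: A(d3,49), E(d3,38), C(d2,34), D(d2,22), B(d2,15)
A→slot 3; E→slot 2; C→slot 1; D skipped; B skipped.
3 of 5 scheduled.

3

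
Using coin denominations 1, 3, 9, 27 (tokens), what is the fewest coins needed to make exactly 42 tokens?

4

42 − 1×27→15 − 1×9→6 − 2×3→0
Total coins = 1 + 1 + 2 = 4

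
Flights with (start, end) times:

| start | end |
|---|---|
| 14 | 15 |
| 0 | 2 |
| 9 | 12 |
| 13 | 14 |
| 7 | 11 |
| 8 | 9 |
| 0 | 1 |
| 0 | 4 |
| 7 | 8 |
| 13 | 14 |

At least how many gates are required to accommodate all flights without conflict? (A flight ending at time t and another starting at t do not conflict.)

3

starts: [0, 0, 0, 7, 7, 8, 9, 13, 13, 14]
ends:   [1, 2, 4, 8, 9, 11, 12, 14, 14, 15]
s0→1 s0→2 s0→3  — peak 3.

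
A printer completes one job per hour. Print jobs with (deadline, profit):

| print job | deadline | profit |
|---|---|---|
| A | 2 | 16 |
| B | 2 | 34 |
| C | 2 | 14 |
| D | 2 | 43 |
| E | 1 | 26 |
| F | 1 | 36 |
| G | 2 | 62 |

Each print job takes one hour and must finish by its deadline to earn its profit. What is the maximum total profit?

105

Take jobs in profit order; each goes to the latest open slot no later than its deadline.
By profit: G(d2,62), D(d2,43), F(d1,36), B(d2,34), E(d1,26), A(d2,16), C(d2,14)
G→slot 2; D→slot 1; F skipped; B skipped; E skipped; A skipped; C skipped.
Profit = 43 + 62 = 105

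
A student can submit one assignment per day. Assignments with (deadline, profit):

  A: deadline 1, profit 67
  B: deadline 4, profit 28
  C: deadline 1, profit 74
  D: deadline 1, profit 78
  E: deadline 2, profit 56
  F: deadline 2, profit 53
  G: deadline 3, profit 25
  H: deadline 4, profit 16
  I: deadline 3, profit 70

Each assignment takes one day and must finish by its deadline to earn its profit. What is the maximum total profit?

Sort by profit descending; place each in the latest free slot ≤ its deadline.
By profit: D(d1,78), C(d1,74), I(d3,70), A(d1,67), E(d2,56), F(d2,53), B(d4,28), G(d3,25), H(d4,16)
D→slot 1; C skipped; I→slot 3; A skipped; E→slot 2; F skipped; B→slot 4; G skipped; H skipped.
Profit = 78 + 56 + 70 + 28 = 232

232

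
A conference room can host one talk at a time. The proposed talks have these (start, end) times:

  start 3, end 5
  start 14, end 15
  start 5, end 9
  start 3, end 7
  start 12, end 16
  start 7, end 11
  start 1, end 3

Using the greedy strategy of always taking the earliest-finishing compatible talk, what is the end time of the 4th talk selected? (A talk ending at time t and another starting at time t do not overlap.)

Order by finish time; keep every interval that doesn't clash with the previous kept one.
Sorted by end: (1,3)  (3,5)  (3,7)  (5,9)  (7,11)  (14,15)  (12,16)
take (1,3); take (3,5); skip (3,7); take (5,9); take (14,15).
Selected: (1,3) (3,5) (5,9) (14,15)

15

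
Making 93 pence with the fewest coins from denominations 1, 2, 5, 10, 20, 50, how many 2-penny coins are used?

Use the largest denomination that fits, subtract, and repeat.
93 − 1×50→43 − 2×20→3 − 1×2→1 − 1×1→0
Count of 2: 1

1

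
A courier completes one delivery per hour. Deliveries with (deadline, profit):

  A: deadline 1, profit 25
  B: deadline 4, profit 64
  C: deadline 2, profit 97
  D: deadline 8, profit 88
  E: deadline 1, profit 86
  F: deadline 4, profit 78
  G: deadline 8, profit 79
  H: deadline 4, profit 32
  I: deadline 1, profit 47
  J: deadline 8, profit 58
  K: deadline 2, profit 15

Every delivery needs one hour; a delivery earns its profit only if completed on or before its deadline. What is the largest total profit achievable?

By profit: C(d2,97), D(d8,88), E(d1,86), G(d8,79), F(d4,78), B(d4,64), J(d8,58), I(d1,47), H(d4,32), A(d1,25), K(d2,15)
C→slot 2; D→slot 8; E→slot 1; G→slot 7; F→slot 4; B→slot 3; J→slot 6; I skipped; H skipped; A skipped; K skipped.
Profit = 86 + 97 + 64 + 78 + 58 + 79 + 88 = 550

550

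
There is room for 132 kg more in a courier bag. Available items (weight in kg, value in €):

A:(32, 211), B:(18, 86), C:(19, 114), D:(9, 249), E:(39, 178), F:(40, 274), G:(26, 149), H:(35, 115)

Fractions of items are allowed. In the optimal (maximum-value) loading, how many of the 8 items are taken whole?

5

Sort by value per unit weight and fill in that order.
Order: D (249/9=27.67) > F (274/40=6.85) > A (211/32=6.59) > C (114/19=6.00) > G (149/26=5.73) > B (86/18=4.78) > E (178/39=4.56) > H (115/35=3.29)
Fill: take D (9 @ 249) → take F (40 @ 274) → take A (32 @ 211) → take C (19 @ 114) → take G (26 @ 149) → take 6/18 of B → 28.67; 132/132 used.
5 item(s) taken whole; one partial (take 6/18 of B).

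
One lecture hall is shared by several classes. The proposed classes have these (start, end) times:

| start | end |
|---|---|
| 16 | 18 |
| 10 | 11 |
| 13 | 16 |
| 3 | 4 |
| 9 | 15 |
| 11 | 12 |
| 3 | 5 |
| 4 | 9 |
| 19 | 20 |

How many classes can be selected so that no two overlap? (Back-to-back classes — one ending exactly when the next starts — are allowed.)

7

Order by finish time; keep every interval that doesn't clash with the previous kept one.
Sorted by end: (3,4)  (3,5)  (4,9)  (10,11)  (11,12)  (9,15)  (13,16)  (16,18)  (19,20)
take (3,4); skip (3,5); take (4,9); take (10,11); take (11,12); take (13,16); take (16,18); take (19,20).
Selected 7 classes.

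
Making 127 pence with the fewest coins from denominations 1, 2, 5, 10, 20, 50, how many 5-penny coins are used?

1

127 − 2×50→27 − 1×20→7 − 1×5→2 − 1×2→0
Count of 5: 1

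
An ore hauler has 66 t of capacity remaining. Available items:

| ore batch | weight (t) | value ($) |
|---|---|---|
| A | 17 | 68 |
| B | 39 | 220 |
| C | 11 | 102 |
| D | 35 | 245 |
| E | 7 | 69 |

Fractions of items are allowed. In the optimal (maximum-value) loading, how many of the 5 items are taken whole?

Greedy by value/weight ratio, highest first.
Order: E (69/7=9.86) > C (102/11=9.27) > D (245/35=7.00) > B (220/39=5.64) > A (68/17=4.00)
Fill: take E (7 @ 69) → take C (11 @ 102) → take D (35 @ 245) → take 13/39 of B → 73.33; 66/66 used.
3 item(s) taken whole; one partial (take 13/39 of B).

3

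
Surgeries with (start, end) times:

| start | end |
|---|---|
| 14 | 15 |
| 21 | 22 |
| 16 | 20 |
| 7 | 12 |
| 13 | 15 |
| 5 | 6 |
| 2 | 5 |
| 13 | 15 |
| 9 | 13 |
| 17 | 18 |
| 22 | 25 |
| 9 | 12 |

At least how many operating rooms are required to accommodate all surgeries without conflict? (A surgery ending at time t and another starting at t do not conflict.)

starts: [2, 5, 7, 9, 9, 13, 13, 14, 16, 17, 21, 22]
ends:   [5, 6, 12, 12, 13, 15, 15, 15, 18, 20, 22, 25]
s2→1 e5→0 s5→1 e6→0 s7→1 s9→2 s9→3  — peak 3.

3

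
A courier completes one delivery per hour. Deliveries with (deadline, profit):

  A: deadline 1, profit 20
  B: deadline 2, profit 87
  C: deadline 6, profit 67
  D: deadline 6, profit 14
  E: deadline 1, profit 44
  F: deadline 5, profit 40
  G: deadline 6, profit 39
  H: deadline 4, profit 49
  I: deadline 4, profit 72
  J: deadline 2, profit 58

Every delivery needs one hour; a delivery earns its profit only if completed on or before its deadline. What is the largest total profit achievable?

373

Sort by profit descending; place each in the latest free slot ≤ its deadline.
By profit: B(d2,87), I(d4,72), C(d6,67), J(d2,58), H(d4,49), E(d1,44), F(d5,40), G(d6,39), A(d1,20), D(d6,14)
B→slot 2; I→slot 4; C→slot 6; J→slot 1; H→slot 3; E skipped; F→slot 5; G skipped; A skipped; D skipped.
Profit = 58 + 87 + 49 + 72 + 40 + 67 = 373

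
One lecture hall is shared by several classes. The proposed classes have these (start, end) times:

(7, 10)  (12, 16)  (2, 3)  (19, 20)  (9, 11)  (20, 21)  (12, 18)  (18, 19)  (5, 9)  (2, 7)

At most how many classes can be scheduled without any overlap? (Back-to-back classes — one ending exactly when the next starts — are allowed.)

Greedy by earliest finish: after sorting by end time, pick each interval compatible with the last pick.
Sorted by end: (2,3)  (2,7)  (5,9)  (7,10)  (9,11)  (12,16)  (12,18)  (18,19)  (19,20)  (20,21)
take (2,3); take (5,9); take (9,11); take (12,16); take (18,19); take (19,20); take (20,21).
Selected 7 classes.

7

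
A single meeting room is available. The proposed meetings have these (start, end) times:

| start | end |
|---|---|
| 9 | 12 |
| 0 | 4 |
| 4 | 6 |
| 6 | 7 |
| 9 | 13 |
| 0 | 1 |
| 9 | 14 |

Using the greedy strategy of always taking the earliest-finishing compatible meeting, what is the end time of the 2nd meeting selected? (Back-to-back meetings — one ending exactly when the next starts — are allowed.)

Sort by end time and greedily take each interval whose start is ≥ the last chosen end.
Sorted by end: (0,1)  (0,4)  (4,6)  (6,7)  (9,12)  (9,13)  (9,14)
take (0,1); take (4,6); take (6,7); take (9,12); skip (9,13); skip (9,14).
Selected: (0,1) (4,6) (6,7) (9,12)

6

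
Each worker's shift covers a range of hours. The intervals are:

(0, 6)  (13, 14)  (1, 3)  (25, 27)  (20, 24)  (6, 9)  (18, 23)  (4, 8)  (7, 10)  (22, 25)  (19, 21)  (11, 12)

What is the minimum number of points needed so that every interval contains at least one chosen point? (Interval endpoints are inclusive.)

Process intervals by earliest right end; each time one isn't hit yet, stab at its right endpoint.
Sorted: [1,3] [0,6] [4,8] [6,9] [7,10] [11,12] [13,14] [19,21] [18,23] [20,24] [22,25] [25,27]
{[1,3],[0,6]} hit by 3; {[4,8],[6,9],[7,10]} hit by 8; {[11,12]} hit by 12; {[13,14]} hit by 14; {[19,21],[18,23],[20,24]} hit by 21; {[22,25],[25,27]} hit by 25.
Points: 3, 8, 12, 14, 21, 25 (6 total).

6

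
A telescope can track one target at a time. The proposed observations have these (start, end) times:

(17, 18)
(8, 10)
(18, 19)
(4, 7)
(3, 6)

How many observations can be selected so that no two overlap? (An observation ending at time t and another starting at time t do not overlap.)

Sort by end time and greedily take each interval whose start is ≥ the last chosen end.
By end time: (3,6), (4,7), (8,10), (17,18), (18,19).
Pick (3,6); next start ≥ 6 → (8,10); next start ≥ 10 → (17,18); next start ≥ 18 → (18,19).
Selected 4 observations.

4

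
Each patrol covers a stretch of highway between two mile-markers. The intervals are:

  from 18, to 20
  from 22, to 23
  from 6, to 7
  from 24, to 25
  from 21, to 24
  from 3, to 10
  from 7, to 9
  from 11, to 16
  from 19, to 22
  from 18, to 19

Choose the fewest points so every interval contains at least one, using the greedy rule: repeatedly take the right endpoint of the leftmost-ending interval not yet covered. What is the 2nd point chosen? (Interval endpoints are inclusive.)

16

Process intervals by earliest right end; each time one isn't hit yet, stab at its right endpoint.
By right end: [6,7]  [7,9]  [3,10]  [11,16]  [18,19]  [18,20]  [19,22]  [22,23]  [21,24]  [24,25]
[6,7] uncovered → point at 7; [11,16] uncovered → point at 16; [18,19] uncovered → point at 19; [22,23] uncovered → point at 23; [24,25] uncovered → point at 25.
Points: 7, 16, 19, 23, 25 (5 total).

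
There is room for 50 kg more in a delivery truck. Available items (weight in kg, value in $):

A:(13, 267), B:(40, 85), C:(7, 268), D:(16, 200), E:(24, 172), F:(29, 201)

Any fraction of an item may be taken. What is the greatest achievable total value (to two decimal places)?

835.33

Greedy by value/weight ratio, highest first.
Order: C (268/7=38.29) > A (267/13=20.54) > D (200/16=12.50) > E (172/24=7.17) > F (201/29=6.93) > B (85/40=2.12)
Fill: take C (7 @ 268) → take A (13 @ 267) → take D (16 @ 200) → take 14/24 of E → 100.33; 50/50 used.
Total value = 835.33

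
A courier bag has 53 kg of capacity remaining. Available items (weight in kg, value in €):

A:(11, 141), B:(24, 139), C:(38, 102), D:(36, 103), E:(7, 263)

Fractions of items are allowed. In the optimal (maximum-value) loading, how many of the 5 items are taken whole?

Order: E (263/7=37.57) > A (141/11=12.82) > B (139/24=5.79) > D (103/36=2.86) > C (102/38=2.68)
Fill: take E (7 @ 263) → take A (11 @ 141) → take B (24 @ 139) → take 11/36 of D → 31.47; 53/53 used.
3 item(s) taken whole; one partial (take 11/36 of D).

3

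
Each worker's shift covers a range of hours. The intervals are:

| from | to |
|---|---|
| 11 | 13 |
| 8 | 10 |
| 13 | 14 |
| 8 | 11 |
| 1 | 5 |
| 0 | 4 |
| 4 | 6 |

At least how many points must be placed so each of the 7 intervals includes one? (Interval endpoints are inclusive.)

3

Sort by right endpoint; whenever an interval is uncovered, place a point at its right end.
By right end: [0,4]  [1,5]  [4,6]  [8,10]  [8,11]  [11,13]  [13,14]
[0,4] uncovered → point at 4; [8,10] uncovered → point at 10; [11,13] uncovered → point at 13.
Points: 4, 10, 13 (3 total).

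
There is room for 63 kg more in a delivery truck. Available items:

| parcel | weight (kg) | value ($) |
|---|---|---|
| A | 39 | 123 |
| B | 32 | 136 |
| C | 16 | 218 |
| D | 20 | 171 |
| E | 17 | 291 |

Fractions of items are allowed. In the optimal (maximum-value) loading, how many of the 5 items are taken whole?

3

Greedy by value/weight ratio, highest first.
Order: E (291/17=17.12) > C (218/16=13.62) > D (171/20=8.55) > B (136/32=4.25) > A (123/39=3.15)
Fill: take E (17 @ 291) → take C (16 @ 218) → take D (20 @ 171) → take 10/32 of B → 42.50; 63/63 used.
3 item(s) taken whole; one partial (take 10/32 of B).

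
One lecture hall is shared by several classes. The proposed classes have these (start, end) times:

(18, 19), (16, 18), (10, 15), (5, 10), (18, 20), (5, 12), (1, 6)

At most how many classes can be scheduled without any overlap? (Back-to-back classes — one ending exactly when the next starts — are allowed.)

By end time: (1,6), (5,10), (5,12), (10,15), (16,18), (18,19), (18,20).
Pick (1,6); next start ≥ 6 → (10,15); next start ≥ 15 → (16,18); next start ≥ 18 → (18,19).
Selected 4 classes.

4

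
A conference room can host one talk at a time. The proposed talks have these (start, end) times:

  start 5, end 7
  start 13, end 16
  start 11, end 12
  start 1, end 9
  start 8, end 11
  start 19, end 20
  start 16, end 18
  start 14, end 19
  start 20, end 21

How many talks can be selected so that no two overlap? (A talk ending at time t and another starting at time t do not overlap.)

Sort by end time and greedily take each interval whose start is ≥ the last chosen end.
Sorted by end: (5,7)  (1,9)  (8,11)  (11,12)  (13,16)  (16,18)  (14,19)  (19,20)  (20,21)
take (5,7); take (8,11); take (11,12); take (13,16); take (16,18); skip (14,19); take (19,20); take (20,21).
Selected 7 talks.

7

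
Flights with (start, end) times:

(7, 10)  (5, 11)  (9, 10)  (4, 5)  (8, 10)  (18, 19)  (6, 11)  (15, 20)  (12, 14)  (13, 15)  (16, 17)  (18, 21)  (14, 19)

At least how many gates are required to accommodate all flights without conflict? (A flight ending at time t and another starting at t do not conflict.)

5

Count concurrent intervals with a sweep; the peak is the room count.
Events (time:±→running): 4:+→1 5:-→0 5:+→1 6:+→2 7:+→3 8:+→4 9:+→5 … peak 5.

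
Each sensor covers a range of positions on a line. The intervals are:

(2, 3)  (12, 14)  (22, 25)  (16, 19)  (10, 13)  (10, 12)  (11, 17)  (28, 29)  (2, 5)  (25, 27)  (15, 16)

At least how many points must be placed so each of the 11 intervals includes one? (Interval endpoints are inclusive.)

Sort by right endpoint; whenever an interval is uncovered, place a point at its right end.
By right end: [2,3]  [2,5]  [10,12]  [10,13]  [12,14]  [15,16]  [11,17]  [16,19]  [22,25]  [25,27]  [28,29]
[2,3] uncovered → point at 3; [10,12] uncovered → point at 12; [15,16] uncovered → point at 16; [22,25] uncovered → point at 25; [28,29] uncovered → point at 29.
Points: 3, 12, 16, 25, 29 (5 total).

5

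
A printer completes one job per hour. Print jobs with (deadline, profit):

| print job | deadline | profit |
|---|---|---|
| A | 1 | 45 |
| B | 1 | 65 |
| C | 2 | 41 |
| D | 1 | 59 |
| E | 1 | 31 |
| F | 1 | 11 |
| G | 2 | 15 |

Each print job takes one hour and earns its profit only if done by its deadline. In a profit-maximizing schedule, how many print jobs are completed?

2

Profit order: B=65 D=59 A=45 C=41 E=31 G=15 F=11
Assign: B→slot 1, D skipped, A skipped, C→slot 2, E skipped, G skipped, F skipped.
Slots: [1:B] [2:C]
2 of 7 scheduled.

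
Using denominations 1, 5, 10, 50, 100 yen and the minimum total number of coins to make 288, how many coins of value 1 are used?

288 = 2×100 + 1×50 + 3×10 + 1×5 + 3×1
Count of 1: 3

3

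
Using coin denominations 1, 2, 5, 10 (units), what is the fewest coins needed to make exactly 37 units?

5

37 − 3×10→7 − 1×5→2 − 1×2→0
Total coins = 3 + 1 + 1 = 5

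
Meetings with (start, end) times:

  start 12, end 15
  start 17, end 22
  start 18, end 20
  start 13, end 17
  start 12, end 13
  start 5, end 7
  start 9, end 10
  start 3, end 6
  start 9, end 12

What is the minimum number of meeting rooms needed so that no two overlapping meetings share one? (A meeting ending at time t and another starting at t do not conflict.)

starts: [3, 5, 9, 9, 12, 12, 13, 17, 18]
ends:   [6, 7, 10, 12, 13, 15, 17, 20, 22]
s3→1 s5→2  — peak 2.

2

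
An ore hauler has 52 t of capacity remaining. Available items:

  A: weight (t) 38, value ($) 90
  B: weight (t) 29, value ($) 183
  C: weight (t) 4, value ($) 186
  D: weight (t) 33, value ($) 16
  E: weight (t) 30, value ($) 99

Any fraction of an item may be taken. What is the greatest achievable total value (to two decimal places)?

431.70

Greedy by value/weight ratio, highest first.
Ratios (sorted): C 46.50, B 6.31, E 3.30, A 2.37, D 0.48
take C (4 @ 186); take B (29 @ 183); take 19/30 of E → 62.70. Capacity used 52/52.
Total value = 431.70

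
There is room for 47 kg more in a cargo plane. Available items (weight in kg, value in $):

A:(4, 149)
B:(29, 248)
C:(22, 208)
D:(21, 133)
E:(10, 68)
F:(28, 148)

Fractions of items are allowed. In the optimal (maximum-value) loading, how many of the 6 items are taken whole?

2

Sort by value per unit weight and fill in that order.
Order: A (149/4=37.25) > C (208/22=9.45) > B (248/29=8.55) > E (68/10=6.80) > D (133/21=6.33) > F (148/28=5.29)
Fill: take A (4 @ 149) → take C (22 @ 208) → take 21/29 of B → 179.59; 47/47 used.
2 item(s) taken whole; one partial (take 21/29 of B).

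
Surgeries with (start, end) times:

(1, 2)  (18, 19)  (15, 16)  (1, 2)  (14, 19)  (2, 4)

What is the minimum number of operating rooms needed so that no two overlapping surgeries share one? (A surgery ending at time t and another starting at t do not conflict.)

starts: [1, 1, 2, 14, 15, 18]
ends:   [2, 2, 4, 16, 19, 19]
s1→1 s1→2  — peak 2.

2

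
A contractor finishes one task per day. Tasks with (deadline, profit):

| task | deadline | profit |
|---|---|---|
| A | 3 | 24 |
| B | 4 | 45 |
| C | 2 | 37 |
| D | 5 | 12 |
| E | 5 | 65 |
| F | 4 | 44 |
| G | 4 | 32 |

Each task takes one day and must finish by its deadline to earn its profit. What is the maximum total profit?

Sort by profit descending; place each in the latest free slot ≤ its deadline.
Profit order: E=65 B=45 F=44 C=37 G=32 A=24 D=12
Assign: E→slot 5, B→slot 4, F→slot 3, C→slot 2, G→slot 1, A skipped, D skipped.
Slots: [1:G] [2:C] [3:F] [4:B] [5:E]
Profit = 32 + 37 + 44 + 45 + 65 = 223

223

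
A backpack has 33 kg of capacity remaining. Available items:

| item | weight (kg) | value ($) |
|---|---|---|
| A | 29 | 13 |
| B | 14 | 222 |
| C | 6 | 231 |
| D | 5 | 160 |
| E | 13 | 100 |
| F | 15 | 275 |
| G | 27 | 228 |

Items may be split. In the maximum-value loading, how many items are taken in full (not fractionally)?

Greedy by value/weight ratio, highest first.
Ratios (sorted): C 38.50, D 32.00, F 18.33, B 15.86, G 8.44, E 7.69, A 0.45
take C (6 @ 231); take D (5 @ 160); take F (15 @ 275); take 7/14 of B → 111.00. Capacity used 33/33.
3 item(s) taken whole; one partial (take 7/14 of B).

3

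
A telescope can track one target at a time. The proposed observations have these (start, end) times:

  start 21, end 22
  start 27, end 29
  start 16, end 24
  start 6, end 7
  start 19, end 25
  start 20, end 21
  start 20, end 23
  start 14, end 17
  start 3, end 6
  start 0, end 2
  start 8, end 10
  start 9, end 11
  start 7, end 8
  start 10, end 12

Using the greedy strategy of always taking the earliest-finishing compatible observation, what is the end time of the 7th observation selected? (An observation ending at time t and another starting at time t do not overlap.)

Sorted by end: (0,2)  (3,6)  (6,7)  (7,8)  (8,10)  (9,11)  (10,12)  (14,17)  (20,21)  (21,22)  (20,23)  (16,24)  (19,25)  (27,29)
take (0,2); take (3,6); take (6,7); take (7,8); take (8,10); take (10,12); take (14,17); take (20,21); take (21,22); skip (16,24); take (27,29).
Selected: (0,2) (3,6) (6,7) (7,8) (8,10) (10,12) (14,17) (20,21) (21,22) (27,29)

17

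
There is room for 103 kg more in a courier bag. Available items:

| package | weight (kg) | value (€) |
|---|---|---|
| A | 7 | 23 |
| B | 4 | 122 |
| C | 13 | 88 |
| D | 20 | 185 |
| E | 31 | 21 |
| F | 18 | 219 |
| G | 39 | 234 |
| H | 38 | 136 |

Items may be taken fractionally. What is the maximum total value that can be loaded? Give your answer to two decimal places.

Ratios (sorted): B 30.50, F 12.17, D 9.25, C 6.77, G 6.00, H 3.58, A 3.29, E 0.68
take B (4 @ 122); take F (18 @ 219); take D (20 @ 185); take C (13 @ 88); take G (39 @ 234); take 9/38 of H → 32.21. Capacity used 103/103.
Total value = 880.21

880.21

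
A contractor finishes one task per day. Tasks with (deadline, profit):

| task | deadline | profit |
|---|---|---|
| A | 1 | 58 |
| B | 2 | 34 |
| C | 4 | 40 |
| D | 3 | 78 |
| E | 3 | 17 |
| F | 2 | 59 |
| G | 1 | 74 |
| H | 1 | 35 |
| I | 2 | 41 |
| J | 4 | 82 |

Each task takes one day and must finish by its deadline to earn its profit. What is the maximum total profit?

293

By profit: J(d4,82), D(d3,78), G(d1,74), F(d2,59), A(d1,58), I(d2,41), C(d4,40), H(d1,35), B(d2,34), E(d3,17)
J→slot 4; D→slot 3; G→slot 1; F→slot 2; A skipped; I skipped; C skipped; H skipped; B skipped; E skipped.
Profit = 74 + 59 + 78 + 82 = 293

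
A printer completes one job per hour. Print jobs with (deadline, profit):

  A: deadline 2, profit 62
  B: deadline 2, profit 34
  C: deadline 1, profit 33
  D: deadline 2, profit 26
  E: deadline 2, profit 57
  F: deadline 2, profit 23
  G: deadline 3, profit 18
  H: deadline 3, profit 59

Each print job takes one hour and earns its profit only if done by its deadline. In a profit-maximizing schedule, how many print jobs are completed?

Take jobs in profit order; each goes to the latest open slot no later than its deadline.
Profit order: A=62 H=59 E=57 B=34 C=33 D=26 F=23 G=18
Assign: A→slot 2, H→slot 3, E→slot 1, B skipped, C skipped, D skipped, F skipped, G skipped.
Slots: [1:E] [2:A] [3:H]
3 of 8 scheduled.

3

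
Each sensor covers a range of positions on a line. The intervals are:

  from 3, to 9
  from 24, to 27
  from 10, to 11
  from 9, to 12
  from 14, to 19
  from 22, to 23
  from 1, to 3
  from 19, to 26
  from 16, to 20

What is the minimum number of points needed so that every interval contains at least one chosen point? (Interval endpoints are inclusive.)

5

By right end: [1,3]  [3,9]  [10,11]  [9,12]  [14,19]  [16,20]  [22,23]  [19,26]  [24,27]
[1,3] uncovered → point at 3; [10,11] uncovered → point at 11; [14,19] uncovered → point at 19; [22,23] uncovered → point at 23; [24,27] uncovered → point at 27.
Points: 3, 11, 19, 23, 27 (5 total).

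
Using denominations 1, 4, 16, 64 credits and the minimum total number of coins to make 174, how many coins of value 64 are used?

2

Greedy: take as many of the largest coin as possible, then repeat with the remainder.
174 − 2×64→46 − 2×16→14 − 3×4→2 − 2×1→0
Count of 64: 2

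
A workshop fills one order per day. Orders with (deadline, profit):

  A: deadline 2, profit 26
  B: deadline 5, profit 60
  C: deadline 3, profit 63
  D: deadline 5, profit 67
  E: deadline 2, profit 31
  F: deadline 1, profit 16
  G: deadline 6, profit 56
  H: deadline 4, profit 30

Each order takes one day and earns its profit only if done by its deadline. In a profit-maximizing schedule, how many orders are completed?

6

Sort by profit descending; place each in the latest free slot ≤ its deadline.
Profit order: D=67 C=63 B=60 G=56 E=31 H=30 A=26 F=16
Assign: D→slot 5, C→slot 3, B→slot 4, G→slot 6, E→slot 2, H→slot 1, A skipped, F skipped.
Slots: [1:H] [2:E] [3:C] [4:B] [5:D] [6:G]
6 of 8 scheduled.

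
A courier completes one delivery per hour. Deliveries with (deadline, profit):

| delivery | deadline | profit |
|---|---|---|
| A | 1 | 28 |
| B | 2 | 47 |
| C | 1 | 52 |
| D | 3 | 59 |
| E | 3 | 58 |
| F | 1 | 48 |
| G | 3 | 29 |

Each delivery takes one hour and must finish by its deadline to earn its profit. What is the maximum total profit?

Sort by profit descending; place each in the latest free slot ≤ its deadline.
Profit order: D=59 E=58 C=52 F=48 B=47 G=29 A=28
Assign: D→slot 3, E→slot 2, C→slot 1, F skipped, B skipped, G skipped, A skipped.
Slots: [1:C] [2:E] [3:D]
Profit = 52 + 58 + 59 = 169

169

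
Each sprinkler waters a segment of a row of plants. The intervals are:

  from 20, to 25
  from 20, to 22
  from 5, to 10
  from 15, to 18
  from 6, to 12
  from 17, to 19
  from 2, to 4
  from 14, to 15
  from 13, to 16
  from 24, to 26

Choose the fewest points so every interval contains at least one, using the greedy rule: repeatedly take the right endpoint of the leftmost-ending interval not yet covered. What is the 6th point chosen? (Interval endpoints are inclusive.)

Sort by right endpoint; whenever an interval is uncovered, place a point at its right end.
By right end: [2,4]  [5,10]  [6,12]  [14,15]  [13,16]  [15,18]  [17,19]  [20,22]  [20,25]  [24,26]
[2,4] uncovered → point at 4; [5,10] uncovered → point at 10; [14,15] uncovered → point at 15; [17,19] uncovered → point at 19; [20,22] uncovered → point at 22; [24,26] uncovered → point at 26.
Points: 4, 10, 15, 19, 22, 26 (6 total).

26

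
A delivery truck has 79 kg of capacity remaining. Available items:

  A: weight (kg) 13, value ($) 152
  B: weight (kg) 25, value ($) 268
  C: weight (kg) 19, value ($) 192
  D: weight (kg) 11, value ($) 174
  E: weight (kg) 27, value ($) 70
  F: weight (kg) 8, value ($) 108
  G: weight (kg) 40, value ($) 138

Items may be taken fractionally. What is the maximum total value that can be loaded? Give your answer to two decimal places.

Ratios (sorted): D 15.82, F 13.50, A 11.69, B 10.72, C 10.11, G 3.45, E 2.59
take D (11 @ 174); take F (8 @ 108); take A (13 @ 152); take B (25 @ 268); take C (19 @ 192); take 3/40 of G → 10.35. Capacity used 79/79.
Total value = 904.35

904.35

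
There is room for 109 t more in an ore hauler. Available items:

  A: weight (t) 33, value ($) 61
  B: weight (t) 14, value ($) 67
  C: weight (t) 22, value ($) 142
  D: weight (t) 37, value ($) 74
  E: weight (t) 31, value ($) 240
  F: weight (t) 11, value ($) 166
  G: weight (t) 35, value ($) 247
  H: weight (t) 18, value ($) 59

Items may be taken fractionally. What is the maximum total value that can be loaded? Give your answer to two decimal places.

842.86

Sort by value per unit weight and fill in that order.
Ratios (sorted): F 15.09, E 7.74, G 7.06, C 6.45, B 4.79, H 3.28, D 2.00, A 1.85
take F (11 @ 166); take E (31 @ 240); take G (35 @ 247); take C (22 @ 142); take 10/14 of B → 47.86. Capacity used 109/109.
Total value = 842.86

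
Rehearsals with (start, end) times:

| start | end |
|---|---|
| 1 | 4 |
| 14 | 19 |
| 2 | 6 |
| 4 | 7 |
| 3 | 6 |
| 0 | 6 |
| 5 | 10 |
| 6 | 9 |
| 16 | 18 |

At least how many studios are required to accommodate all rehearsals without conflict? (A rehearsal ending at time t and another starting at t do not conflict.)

5

The answer is the maximum number of intervals overlapping at any instant.
Events (time:±→running): 0:+→1 1:+→2 2:+→3 3:+→4 4:-→3 4:+→4 5:+→5 … peak 5.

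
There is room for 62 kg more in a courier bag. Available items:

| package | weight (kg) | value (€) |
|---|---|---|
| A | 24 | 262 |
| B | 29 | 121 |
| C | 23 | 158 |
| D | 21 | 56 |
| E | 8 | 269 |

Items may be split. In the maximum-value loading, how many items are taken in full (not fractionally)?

Ratios (sorted): E 33.62, A 10.92, C 6.87, B 4.17, D 2.67
take E (8 @ 269); take A (24 @ 262); take C (23 @ 158); take 7/29 of B → 29.21. Capacity used 62/62.
3 item(s) taken whole; one partial (take 7/29 of B).

3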